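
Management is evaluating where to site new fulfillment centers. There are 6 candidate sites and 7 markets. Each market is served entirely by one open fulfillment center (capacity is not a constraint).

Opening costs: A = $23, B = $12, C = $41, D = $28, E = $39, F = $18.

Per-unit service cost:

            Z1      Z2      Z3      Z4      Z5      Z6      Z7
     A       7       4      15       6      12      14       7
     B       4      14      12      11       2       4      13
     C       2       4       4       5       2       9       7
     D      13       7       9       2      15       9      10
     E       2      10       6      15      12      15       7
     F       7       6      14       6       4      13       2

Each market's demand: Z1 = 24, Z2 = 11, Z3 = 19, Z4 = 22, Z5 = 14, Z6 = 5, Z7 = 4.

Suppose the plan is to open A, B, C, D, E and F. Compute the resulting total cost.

Each market is assigned to its cheapest site among the open ones.
{A, B, C, D, E, F}: Z1→C 2·24=48, Z2→A 4·11=44, Z3→C 4·19=76, Z4→D 2·22=44, Z5→B 2·14=28, Z6→B 4·5=20, Z7→F 2·4=8. Service 268; fixed 161; total 429.

Total cost: 429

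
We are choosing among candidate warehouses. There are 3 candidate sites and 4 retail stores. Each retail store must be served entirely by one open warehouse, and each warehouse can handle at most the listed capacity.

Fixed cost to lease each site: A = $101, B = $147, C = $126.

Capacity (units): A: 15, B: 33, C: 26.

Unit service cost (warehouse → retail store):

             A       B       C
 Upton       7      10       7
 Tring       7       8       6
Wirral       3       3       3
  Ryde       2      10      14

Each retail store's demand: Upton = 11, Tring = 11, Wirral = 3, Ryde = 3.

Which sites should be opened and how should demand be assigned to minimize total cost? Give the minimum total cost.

Minimum total cost: 384

Open {B}: Upton→B 10·11=110, Tring→B 8·11=88, Wirral→B 3·3=9, Ryde→B 10·3=30.
Loads: B carries 28/33. Service 237; fixed 147; total 384.
Next best feasible plan costs 385.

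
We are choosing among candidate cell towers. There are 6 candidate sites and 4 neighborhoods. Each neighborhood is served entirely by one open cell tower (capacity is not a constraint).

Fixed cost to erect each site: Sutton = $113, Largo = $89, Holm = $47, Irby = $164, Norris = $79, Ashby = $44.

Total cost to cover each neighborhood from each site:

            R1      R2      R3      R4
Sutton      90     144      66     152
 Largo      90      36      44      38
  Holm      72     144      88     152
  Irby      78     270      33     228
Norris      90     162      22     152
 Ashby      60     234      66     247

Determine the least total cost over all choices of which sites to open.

Minimum total cost: 297

For any fixed open set, each neighborhood goes to its cheapest open site; total = fixed + service.
{Largo}: R1→Largo 90, R2→Largo 36, R3→Largo 44, R4→Largo 38. Service 208; fixed 89; total 297.
{Largo, Ashby}: R1→Ashby 60, R2→Largo 36, R3→Largo 44, R4→Largo 38. Service 178; fixed 133; total 311.
{Largo, Holm}: service 190 + fixed 136 = 326
{Sutton, Largo, Holm, Irby, Norris, Ashby}: R1→Ashby 60, R2→Largo 36, R3→Norris 22, R4→Largo 38. Service 156; fixed 536; total 692.
No other subset beats 297.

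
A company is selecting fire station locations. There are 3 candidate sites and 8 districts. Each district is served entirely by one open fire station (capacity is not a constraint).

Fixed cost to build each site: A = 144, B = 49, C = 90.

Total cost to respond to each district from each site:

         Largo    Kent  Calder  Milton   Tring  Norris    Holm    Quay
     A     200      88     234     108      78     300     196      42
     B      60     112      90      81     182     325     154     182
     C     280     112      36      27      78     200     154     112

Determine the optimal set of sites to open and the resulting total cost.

Open B and C; minimum total cost 918.

For any fixed open set, each district goes to its cheapest open site; total = fixed + service.
{B, C}: Largo→B 60, Kent→B 112, Calder→C 36, Milton→C 27, Tring→C 78, Norris→C 200, Holm→B 154, Quay→C 112. Service 779; fixed 139; total 918.
{A, B, C}: service 685 + fixed 283 = 968
{A, C}: service 825 + fixed 234 = 1059
{B}: service 1186 + fixed 49 = 1235
(All 7 nonempty subsets were checked; B and C is lowest.)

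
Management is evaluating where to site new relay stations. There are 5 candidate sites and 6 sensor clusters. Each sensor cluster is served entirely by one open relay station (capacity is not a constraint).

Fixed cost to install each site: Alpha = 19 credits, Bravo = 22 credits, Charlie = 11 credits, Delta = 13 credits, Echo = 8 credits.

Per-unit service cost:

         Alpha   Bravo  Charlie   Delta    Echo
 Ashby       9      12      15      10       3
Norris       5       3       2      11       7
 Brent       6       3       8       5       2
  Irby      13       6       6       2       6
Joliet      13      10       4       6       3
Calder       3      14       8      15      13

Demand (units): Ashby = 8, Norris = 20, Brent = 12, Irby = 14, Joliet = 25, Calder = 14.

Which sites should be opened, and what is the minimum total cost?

For any fixed open set, each sensor cluster goes to its cheapest open site; total = fixed + service.
{Alpha, Charlie, Delta, Echo}: Ashby→Echo 3·8=24, Norris→Charlie 2·20=40, Brent→Echo 2·12=24, Irby→Delta 2·14=28, Joliet→Echo 3·25=75, Calder→Alpha 3·14=42. Service 233; fixed 51; total 284.
{Alpha, Bravo, Charlie, Delta, Echo}: service 233 + fixed 73 = 306
{Alpha, Bravo, Delta, Echo}: service 253 + fixed 62 = 315
{Echo}: Ashby→Echo 3·8=24, Norris→Echo 7·20=140, Brent→Echo 2·12=24, Irby→Echo 6·14=84, Joliet→Echo 3·25=75, Calder→Echo 13·14=182. Service 529; fixed 8; total 537.
No other subset beats 284.

Open Alpha, Charlie, Delta and Echo; minimum total cost 284.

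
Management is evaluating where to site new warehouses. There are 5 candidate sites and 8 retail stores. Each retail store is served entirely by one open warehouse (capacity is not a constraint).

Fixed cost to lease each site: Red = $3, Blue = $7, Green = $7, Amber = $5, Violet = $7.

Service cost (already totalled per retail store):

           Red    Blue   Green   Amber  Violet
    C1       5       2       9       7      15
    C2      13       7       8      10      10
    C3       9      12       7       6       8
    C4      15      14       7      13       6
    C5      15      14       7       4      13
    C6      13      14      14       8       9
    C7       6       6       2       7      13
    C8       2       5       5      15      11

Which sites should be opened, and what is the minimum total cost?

Open Red, Green and Amber; minimum total cost 57.

For any fixed open set, each retail store goes to its cheapest open site; total = fixed + service.
{Red, Green, Amber}: C1→Red 5, C2→Green 8, C3→Amber 6, C4→Green 7, C5→Amber 4, C6→Amber 8, C7→Green 2, C8→Red 2. Service 42; fixed 15; total 57.
{Green, Amber}: C1→Amber 7, C2→Green 8, C3→Amber 6, C4→Green 7, C5→Amber 4, C6→Amber 8, C7→Green 2, C8→Green 5. Service 47; fixed 12; total 59.
{Red, Blue, Green, Amber}: C1→Blue 2, C2→Blue 7, C3→Amber 6, C4→Green 7, C5→Amber 4, C6→Amber 8, C7→Green 2, C8→Red 2. Service 38; fixed 22; total 60.
{Red, Blue, Green, Amber, Violet}: service 37 + fixed 29 = 66
No other subset beats 57.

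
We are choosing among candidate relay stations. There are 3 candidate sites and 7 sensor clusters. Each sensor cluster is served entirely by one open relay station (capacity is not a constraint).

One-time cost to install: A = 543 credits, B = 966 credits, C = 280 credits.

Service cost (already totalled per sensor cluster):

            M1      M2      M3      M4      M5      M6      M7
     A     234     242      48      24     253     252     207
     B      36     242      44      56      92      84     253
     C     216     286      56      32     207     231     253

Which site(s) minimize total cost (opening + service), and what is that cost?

For any fixed open set, each sensor cluster goes to its cheapest open site; total = fixed + service.
{C}: M1→C 216, M2→C 286, M3→C 56, M4→C 32, M5→C 207, M6→C 231, M7→C 253. Service 1281; fixed 280; total 1561.
{B}: M1→B 36, M2→B 242, M3→B 44, M4→B 56, M5→B 92, M6→B 84, M7→B 253. Service 807; fixed 966; total 1773.
{A}: M1→A 234, M2→A 242, M3→A 48, M4→A 24, M5→A 253, M6→A 252, M7→A 207. Service 1260; fixed 543; total 1803.
{A, B, C}: service 729 + fixed 1789 = 2518
No other subset beats 1561.

Open C only; minimum total cost 1561.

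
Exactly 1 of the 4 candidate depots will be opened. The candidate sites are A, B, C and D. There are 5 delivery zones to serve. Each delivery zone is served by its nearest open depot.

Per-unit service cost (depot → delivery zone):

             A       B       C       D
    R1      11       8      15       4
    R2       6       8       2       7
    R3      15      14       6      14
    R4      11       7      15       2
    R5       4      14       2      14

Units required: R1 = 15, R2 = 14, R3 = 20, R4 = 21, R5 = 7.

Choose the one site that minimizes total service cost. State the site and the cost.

Choose D only; total service cost 578.

With exactly 1 open, each delivery zone uses its cheapest among the chosen.
{D}: R1→D 4·15=60, R2→D 7·14=98, R3→D 14·20=280, R4→D 2·21=42, R5→D 14·7=98. Service cost 578.
{C}: service cost 702
{B}: service cost 757
Among all 4 size-1 choices, {D} is lowest.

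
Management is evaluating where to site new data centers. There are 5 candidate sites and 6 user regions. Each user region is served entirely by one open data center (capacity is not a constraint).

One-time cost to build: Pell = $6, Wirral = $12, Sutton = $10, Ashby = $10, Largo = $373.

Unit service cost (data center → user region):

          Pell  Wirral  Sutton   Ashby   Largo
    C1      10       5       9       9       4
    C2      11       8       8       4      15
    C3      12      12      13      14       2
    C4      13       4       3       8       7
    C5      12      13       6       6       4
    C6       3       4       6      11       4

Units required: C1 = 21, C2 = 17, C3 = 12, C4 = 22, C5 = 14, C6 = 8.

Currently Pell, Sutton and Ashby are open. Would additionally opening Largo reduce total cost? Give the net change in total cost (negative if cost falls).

Current service cost with {Pell, Sutton, Ashby}: 575.
Adding Largo: each user region re-picks its cheapest; new service cost 322, saving 253.
Extra fixed cost: 373. Net change = 373 − 253 = 120.
(Totals: 601 → 721.)

No — net change +120 (cost rises by 120).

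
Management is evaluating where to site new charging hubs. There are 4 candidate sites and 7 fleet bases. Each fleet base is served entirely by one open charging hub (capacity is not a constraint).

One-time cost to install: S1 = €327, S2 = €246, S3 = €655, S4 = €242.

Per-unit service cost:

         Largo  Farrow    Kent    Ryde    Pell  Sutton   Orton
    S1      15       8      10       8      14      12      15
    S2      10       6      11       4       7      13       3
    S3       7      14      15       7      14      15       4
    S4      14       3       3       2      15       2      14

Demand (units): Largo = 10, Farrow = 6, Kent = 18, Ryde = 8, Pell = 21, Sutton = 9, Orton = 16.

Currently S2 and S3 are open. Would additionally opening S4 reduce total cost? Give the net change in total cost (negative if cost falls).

Yes — net change −35 (cost falls by 35).

Current service cost with {S2, S3}: 648.
Adding S4: each fleet base re-picks its cheapest; new service cost 371, saving 277.
Extra fixed cost: 242. Net change = 242 − 277 = -35.
(Totals: 1549 → 1514.)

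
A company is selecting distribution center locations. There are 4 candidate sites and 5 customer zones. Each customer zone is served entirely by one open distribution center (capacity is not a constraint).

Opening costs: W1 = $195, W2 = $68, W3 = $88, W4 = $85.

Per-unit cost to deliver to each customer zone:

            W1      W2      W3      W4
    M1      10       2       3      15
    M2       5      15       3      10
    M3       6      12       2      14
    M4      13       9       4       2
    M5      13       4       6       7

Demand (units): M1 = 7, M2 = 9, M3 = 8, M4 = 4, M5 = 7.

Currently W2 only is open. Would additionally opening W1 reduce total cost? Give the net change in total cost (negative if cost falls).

Current service cost with {W2}: 309.
Adding W1: each customer zone re-picks its cheapest; new service cost 171, saving 138.
Extra fixed cost: 195. Net change = 195 − 138 = 57.
(Totals: 377 → 434.)

No — net change +57 (cost rises by 57).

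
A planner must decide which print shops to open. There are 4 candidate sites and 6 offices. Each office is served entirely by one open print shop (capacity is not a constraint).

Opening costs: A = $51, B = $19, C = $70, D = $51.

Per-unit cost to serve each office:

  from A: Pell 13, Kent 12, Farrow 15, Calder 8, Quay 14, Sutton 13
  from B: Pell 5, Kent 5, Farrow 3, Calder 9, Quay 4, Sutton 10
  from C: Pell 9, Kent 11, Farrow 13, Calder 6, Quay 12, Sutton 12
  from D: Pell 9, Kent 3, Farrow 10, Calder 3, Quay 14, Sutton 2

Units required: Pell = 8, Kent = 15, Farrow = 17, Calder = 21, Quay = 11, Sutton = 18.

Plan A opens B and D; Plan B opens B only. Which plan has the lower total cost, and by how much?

Plan A: {B, D}: Pell→B 5·8=40, Kent→D 3·15=45, Farrow→B 3·17=51, Calder→D 3·21=63, Quay→B 4·11=44, Sutton→D 2·18=36. Service 279; fixed 70; total 349.
Plan B: {B}: Pell→B 5·8=40, Kent→B 5·15=75, Farrow→B 3·17=51, Calder→B 9·21=189, Quay→B 4·11=44, Sutton→B 10·18=180. Service 579; fixed 19; total 598.
Difference: |349 − 598| = 249.

Plan A is cheaper by 249.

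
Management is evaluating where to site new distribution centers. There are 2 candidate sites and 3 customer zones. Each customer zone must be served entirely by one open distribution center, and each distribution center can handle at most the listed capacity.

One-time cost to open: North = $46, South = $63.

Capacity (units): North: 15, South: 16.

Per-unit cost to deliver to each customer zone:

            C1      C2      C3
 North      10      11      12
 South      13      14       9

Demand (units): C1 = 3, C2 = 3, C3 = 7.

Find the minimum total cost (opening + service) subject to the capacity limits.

Minimum total cost: 193

Open {North}: C1→North 10·3=30, C2→North 11·3=33, C3→North 12·7=84.
Loads: North carries 13/15. Service 147; fixed 46; total 193.
Next best feasible plan costs 207.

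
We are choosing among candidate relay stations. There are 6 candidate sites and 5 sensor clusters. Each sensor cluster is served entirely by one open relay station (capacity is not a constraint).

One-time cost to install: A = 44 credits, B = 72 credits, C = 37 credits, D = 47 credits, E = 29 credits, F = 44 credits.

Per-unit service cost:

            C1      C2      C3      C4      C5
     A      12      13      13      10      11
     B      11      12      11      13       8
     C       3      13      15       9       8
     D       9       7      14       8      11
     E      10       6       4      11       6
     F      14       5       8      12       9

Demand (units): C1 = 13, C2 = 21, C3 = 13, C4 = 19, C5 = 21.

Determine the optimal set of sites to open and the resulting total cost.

For any fixed open set, each sensor cluster goes to its cheapest open site; total = fixed + service.
{C, E}: C1→C 3·13=39, C2→E 6·21=126, C3→E 4·13=52, C4→C 9·19=171, C5→E 6·21=126. Service 514; fixed 66; total 580.
{C, E, F}: service 493 + fixed 110 = 603
{C, D, E}: C1→C 3·13=39, C2→E 6·21=126, C3→E 4·13=52, C4→D 8·19=152, C5→E 6·21=126. Service 495; fixed 113; total 608.
{A, B, C, D, E, F}: C1→C 3·13=39, C2→F 5·21=105, C3→E 4·13=52, C4→D 8·19=152, C5→E 6·21=126. Service 474; fixed 273; total 747.
No other subset beats 580.

Open C and E; minimum total cost 580.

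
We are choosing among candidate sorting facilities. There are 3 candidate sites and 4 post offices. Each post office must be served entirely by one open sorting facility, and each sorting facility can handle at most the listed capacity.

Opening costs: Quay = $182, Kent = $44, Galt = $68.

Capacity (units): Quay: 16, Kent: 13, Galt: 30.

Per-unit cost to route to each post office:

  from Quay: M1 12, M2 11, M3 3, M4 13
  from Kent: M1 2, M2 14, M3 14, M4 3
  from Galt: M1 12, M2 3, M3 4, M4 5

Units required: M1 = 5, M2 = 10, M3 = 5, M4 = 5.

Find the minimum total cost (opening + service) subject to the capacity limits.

Minimum total cost: 187

Open {Kent, Galt}: M1→Kent 2·5=10, M2→Galt 3·10=30, M3→Galt 4·5=20, M4→Kent 3·5=15.
Loads: Kent carries 10/13, Galt carries 15/30. Service 75; fixed 112; total 187.
Next best feasible plan costs 197.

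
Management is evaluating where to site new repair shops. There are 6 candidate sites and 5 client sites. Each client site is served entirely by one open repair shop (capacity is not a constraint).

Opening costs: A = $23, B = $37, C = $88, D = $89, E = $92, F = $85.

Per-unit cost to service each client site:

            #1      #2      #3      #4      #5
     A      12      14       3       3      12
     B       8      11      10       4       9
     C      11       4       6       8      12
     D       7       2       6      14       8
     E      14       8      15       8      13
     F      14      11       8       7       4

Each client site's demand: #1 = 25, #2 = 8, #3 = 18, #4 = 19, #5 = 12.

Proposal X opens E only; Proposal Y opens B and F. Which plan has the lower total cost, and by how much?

Proposal X: {E}: #1→E 14·25=350, #2→E 8·8=64, #3→E 15·18=270, #4→E 8·19=152, #5→E 13·12=156. Service 992; fixed 92; total 1084.
Proposal Y: {B, F}: #1→B 8·25=200, #2→B 11·8=88, #3→F 8·18=144, #4→B 4·19=76, #5→F 4·12=48. Service 556; fixed 122; total 678.
Difference: |1084 − 678| = 406.

Proposal Y is cheaper by 406.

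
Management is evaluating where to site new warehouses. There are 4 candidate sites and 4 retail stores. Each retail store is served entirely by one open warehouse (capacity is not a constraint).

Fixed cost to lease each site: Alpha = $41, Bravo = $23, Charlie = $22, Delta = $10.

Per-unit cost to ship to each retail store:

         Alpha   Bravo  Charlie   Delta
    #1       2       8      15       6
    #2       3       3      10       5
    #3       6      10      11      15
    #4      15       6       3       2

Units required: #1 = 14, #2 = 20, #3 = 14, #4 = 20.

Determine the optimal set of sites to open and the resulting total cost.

For any fixed open set, each retail store goes to its cheapest open site; total = fixed + service.
{Alpha, Delta}: #1→Alpha 2·14=28, #2→Alpha 3·20=60, #3→Alpha 6·14=84, #4→Delta 2·20=40. Service 212; fixed 51; total 263.
{Alpha, Charlie, Delta}: service 212 + fixed 73 = 285
{Alpha, Bravo, Delta}: #1→Alpha 2·14=28, #2→Alpha 3·20=60, #3→Alpha 6·14=84, #4→Delta 2·20=40. Service 212; fixed 74; total 286.
{Alpha, Bravo, Charlie, Delta}: service 212 + fixed 96 = 308
No other subset beats 263.

Open Alpha and Delta; minimum total cost 263.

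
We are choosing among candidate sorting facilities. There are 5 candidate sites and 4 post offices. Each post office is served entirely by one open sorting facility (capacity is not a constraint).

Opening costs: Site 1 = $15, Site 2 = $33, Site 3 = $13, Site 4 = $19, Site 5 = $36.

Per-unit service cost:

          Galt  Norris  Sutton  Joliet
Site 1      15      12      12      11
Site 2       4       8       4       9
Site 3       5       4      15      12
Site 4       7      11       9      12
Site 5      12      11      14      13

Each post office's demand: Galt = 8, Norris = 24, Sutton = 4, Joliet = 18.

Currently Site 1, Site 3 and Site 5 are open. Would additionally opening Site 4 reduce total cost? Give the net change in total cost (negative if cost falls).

Current service cost with {Site 1, Site 3, Site 5}: 382.
Adding Site 4: each post office re-picks its cheapest; new service cost 370, saving 12.
Extra fixed cost: 19. Net change = 19 − 12 = 7.
(Totals: 446 → 453.)

No — net change +7 (cost rises by 7).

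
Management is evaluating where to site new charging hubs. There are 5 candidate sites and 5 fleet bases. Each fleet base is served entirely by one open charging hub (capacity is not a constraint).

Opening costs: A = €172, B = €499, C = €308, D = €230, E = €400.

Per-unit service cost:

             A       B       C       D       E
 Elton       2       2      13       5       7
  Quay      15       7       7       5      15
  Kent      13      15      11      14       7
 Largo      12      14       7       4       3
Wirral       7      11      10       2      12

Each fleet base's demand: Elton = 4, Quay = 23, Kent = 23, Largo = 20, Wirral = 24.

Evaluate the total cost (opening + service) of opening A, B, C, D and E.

Each fleet base is assigned to its cheapest site among the open ones.
{A, B, C, D, E}: Elton→A 2·4=8, Quay→D 5·23=115, Kent→E 7·23=161, Largo→E 3·20=60, Wirral→D 2·24=48. Service 392; fixed 1609; total 2001.

Total cost: 2001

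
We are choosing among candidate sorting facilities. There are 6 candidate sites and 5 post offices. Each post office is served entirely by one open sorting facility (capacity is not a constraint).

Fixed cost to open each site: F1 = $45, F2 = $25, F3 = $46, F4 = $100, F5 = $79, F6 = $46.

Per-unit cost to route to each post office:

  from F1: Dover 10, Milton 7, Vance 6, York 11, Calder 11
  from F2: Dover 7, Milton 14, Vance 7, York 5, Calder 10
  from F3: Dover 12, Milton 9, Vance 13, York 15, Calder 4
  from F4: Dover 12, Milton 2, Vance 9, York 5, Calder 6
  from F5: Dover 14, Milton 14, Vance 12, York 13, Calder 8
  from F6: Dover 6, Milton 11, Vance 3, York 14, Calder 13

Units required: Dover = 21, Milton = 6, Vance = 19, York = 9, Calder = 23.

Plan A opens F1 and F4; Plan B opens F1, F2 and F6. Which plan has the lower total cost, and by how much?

Plan B is cheaper by 48.

Plan A: {F1, F4}: Dover→F1 10·21=210, Milton→F4 2·6=12, Vance→F1 6·19=114, York→F4 5·9=45, Calder→F4 6·23=138. Service 519; fixed 145; total 664.
Plan B: {F1, F2, F6}: Dover→F6 6·21=126, Milton→F1 7·6=42, Vance→F6 3·19=57, York→F2 5·9=45, Calder→F2 10·23=230. Service 500; fixed 116; total 616.
Difference: |664 − 616| = 48.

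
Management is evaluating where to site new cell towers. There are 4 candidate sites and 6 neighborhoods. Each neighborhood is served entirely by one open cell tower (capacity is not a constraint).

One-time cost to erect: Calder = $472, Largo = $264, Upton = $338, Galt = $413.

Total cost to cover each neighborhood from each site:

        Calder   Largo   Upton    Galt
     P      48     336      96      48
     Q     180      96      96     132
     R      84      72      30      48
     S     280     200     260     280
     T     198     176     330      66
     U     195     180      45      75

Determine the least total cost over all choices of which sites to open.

Minimum total cost: 1062

For any fixed open set, each neighborhood goes to its cheapest open site; total = fixed + service.
{Galt}: P→Galt 48, Q→Galt 132, R→Galt 48, S→Galt 280, T→Galt 66, U→Galt 75. Service 649; fixed 413; total 1062.
{Upton}: P→Upton 96, Q→Upton 96, R→Upton 30, S→Upton 260, T→Upton 330, U→Upton 45. Service 857; fixed 338; total 1195.
{Largo, Galt}: P→Galt 48, Q→Largo 96, R→Galt 48, S→Largo 200, T→Galt 66, U→Galt 75. Service 533; fixed 677; total 1210.
{Calder, Largo, Upton, Galt}: service 485 + fixed 1487 = 1972
(All 15 nonempty subsets were checked; Galt only is lowest.)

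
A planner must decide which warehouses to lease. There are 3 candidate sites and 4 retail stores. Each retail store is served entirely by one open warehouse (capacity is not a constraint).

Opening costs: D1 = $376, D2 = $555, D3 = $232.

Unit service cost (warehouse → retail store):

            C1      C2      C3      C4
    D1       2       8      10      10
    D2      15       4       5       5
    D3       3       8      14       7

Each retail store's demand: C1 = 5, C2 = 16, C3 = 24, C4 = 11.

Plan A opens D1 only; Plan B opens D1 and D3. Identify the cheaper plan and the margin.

Plan A: {D1}: C1→D1 2·5=10, C2→D1 8·16=128, C3→D1 10·24=240, C4→D1 10·11=110. Service 488; fixed 376; total 864.
Plan B: {D1, D3}: C1→D1 2·5=10, C2→D1 8·16=128, C3→D1 10·24=240, C4→D3 7·11=77. Service 455; fixed 608; total 1063.
Difference: |864 − 1063| = 199.

Plan A is cheaper by 199.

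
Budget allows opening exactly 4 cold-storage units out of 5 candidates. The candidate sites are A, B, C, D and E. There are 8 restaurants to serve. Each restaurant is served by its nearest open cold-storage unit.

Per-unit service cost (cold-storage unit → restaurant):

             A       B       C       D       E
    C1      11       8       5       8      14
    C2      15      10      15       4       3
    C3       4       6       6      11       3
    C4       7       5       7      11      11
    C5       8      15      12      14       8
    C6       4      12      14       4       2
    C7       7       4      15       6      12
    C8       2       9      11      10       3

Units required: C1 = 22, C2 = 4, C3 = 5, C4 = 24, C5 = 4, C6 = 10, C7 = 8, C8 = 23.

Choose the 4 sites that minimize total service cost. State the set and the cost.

Choose A, B, C and E; total service cost 387.

With exactly 4 open, each restaurant uses its cheapest among the chosen.
{A, B, C, E}: C1→C 5·22=110, C2→E 3·4=12, C3→E 3·5=15, C4→B 5·24=120, C5→A 8·4=32, C6→E 2·10=20, C7→B 4·8=32, C8→A 2·23=46. Service cost 387.
{B, C, D, E}: service cost 410
{A, B, C, D}: service cost 416
Among all 5 size-4 choices, {A, B, C, E} is lowest.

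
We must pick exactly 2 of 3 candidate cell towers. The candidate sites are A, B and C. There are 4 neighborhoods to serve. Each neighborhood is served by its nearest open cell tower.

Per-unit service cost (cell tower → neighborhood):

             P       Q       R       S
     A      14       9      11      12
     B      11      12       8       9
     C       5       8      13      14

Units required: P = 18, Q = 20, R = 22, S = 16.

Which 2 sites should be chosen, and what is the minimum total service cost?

Choose B and C; total service cost 570.

With exactly 2 open, each neighborhood uses its cheapest among the chosen.
{B, C}: P→C 5·18=90, Q→C 8·20=160, R→B 8·22=176, S→B 9·16=144. Service cost 570.
{A, C}: service cost 684
{A, B}: service cost 698
Among all 3 size-2 choices, {B, C} is lowest.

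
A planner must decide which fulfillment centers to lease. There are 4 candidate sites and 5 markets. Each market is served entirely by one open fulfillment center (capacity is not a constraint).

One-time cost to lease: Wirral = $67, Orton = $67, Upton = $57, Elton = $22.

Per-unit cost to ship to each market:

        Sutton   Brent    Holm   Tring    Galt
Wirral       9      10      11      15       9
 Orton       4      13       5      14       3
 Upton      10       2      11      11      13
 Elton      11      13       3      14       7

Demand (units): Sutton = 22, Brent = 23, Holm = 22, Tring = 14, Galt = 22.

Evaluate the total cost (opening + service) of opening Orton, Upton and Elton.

Total cost: 566

Each market is assigned to its cheapest site among the open ones.
{Orton, Upton, Elton}: Sutton→Orton 4·22=88, Brent→Upton 2·23=46, Holm→Elton 3·22=66, Tring→Upton 11·14=154, Galt→Orton 3·22=66. Service 420; fixed 146; total 566.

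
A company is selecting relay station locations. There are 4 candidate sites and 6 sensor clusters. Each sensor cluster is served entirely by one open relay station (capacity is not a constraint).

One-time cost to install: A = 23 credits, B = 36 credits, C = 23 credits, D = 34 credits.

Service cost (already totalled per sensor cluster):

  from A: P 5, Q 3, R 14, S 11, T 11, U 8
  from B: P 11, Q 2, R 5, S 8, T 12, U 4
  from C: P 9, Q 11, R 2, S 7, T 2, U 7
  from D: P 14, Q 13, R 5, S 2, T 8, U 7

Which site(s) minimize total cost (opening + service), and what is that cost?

Open C only; minimum total cost 61.

For any fixed open set, each sensor cluster goes to its cheapest open site; total = fixed + service.
{C}: P→C 9, Q→C 11, R→C 2, S→C 7, T→C 2, U→C 7. Service 38; fixed 23; total 61.
{A, C}: service 26 + fixed 46 = 72
{A}: service 52 + fixed 23 = 75
{A, B, C, D}: P→A 5, Q→B 2, R→C 2, S→D 2, T→C 2, U→B 4. Service 17; fixed 116; total 133.
(All 15 nonempty subsets were checked; C only is lowest.)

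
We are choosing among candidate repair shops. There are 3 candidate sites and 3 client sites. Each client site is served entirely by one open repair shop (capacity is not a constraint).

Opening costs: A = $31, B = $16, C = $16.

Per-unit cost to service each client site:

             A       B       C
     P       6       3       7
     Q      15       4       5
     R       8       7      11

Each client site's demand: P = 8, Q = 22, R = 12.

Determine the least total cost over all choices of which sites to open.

For any fixed open set, each client site goes to its cheapest open site; total = fixed + service.
{B}: P→B 3·8=24, Q→B 4·22=88, R→B 7·12=84. Service 196; fixed 16; total 212.
{B, C}: P→B 3·8=24, Q→B 4·22=88, R→B 7·12=84. Service 196; fixed 32; total 228.
{A, B}: P→B 3·8=24, Q→B 4·22=88, R→B 7·12=84. Service 196; fixed 47; total 243.
{A, B, C}: P→B 3·8=24, Q→B 4·22=88, R→B 7·12=84. Service 196; fixed 63; total 259.
No other subset beats 212.

Minimum total cost: 212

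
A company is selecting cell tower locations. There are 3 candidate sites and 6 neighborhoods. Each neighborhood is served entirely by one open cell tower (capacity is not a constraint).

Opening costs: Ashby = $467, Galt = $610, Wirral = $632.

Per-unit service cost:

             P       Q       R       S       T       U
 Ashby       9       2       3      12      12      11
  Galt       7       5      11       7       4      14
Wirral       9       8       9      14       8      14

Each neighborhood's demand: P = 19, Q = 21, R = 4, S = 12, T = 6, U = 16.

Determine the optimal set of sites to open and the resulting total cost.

For any fixed open set, each neighborhood goes to its cheapest open site; total = fixed + service.
{Ashby}: P→Ashby 9·19=171, Q→Ashby 2·21=42, R→Ashby 3·4=12, S→Ashby 12·12=144, T→Ashby 12·6=72, U→Ashby 11·16=176. Service 617; fixed 467; total 1084.
{Galt}: P→Galt 7·19=133, Q→Galt 5·21=105, R→Galt 11·4=44, S→Galt 7·12=84, T→Galt 4·6=24, U→Galt 14·16=224. Service 614; fixed 610; total 1224.
{Wirral}: service 815 + fixed 632 = 1447
{Ashby, Galt, Wirral}: P→Galt 7·19=133, Q→Ashby 2·21=42, R→Ashby 3·4=12, S→Galt 7·12=84, T→Galt 4·6=24, U→Ashby 11·16=176. Service 471; fixed 1709; total 2180.
No other subset beats 1084.

Open Ashby only; minimum total cost 1084.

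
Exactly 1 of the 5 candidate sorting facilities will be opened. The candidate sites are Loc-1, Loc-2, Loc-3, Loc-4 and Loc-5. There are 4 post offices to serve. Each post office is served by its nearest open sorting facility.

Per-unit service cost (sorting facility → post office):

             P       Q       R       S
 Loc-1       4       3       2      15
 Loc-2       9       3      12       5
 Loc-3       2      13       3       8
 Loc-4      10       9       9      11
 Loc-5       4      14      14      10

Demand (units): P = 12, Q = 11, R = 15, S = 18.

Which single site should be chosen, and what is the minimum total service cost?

With exactly 1 open, each post office uses its cheapest among the chosen.
{Loc-3}: P→Loc-3 2·12=24, Q→Loc-3 13·11=143, R→Loc-3 3·15=45, S→Loc-3 8·18=144. Service cost 356.
{Loc-1}: service cost 381
{Loc-2}: service cost 411
Among all 5 size-1 choices, {Loc-3} is lowest.

Choose Loc-3 only; total service cost 356.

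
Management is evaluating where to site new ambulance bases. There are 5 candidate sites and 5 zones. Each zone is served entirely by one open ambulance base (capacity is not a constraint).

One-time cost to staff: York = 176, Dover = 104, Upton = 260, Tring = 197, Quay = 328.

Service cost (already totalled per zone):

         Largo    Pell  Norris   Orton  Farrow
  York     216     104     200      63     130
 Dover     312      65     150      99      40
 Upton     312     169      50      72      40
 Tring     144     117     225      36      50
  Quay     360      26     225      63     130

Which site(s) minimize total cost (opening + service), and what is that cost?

Open Dover and Tring; minimum total cost 736.

For any fixed open set, each zone goes to its cheapest open site; total = fixed + service.
{Dover, Tring}: Largo→Tring 144, Pell→Dover 65, Norris→Dover 150, Orton→Tring 36, Farrow→Dover 40. Service 435; fixed 301; total 736.
{Tring}: Largo→Tring 144, Pell→Tring 117, Norris→Tring 225, Orton→Tring 36, Farrow→Tring 50. Service 572; fixed 197; total 769.
{Dover}: Largo→Dover 312, Pell→Dover 65, Norris→Dover 150, Orton→Dover 99, Farrow→Dover 40. Service 666; fixed 104; total 770.
{York, Dover, Upton, Tring, Quay}: service 296 + fixed 1065 = 1361
No other subset beats 736.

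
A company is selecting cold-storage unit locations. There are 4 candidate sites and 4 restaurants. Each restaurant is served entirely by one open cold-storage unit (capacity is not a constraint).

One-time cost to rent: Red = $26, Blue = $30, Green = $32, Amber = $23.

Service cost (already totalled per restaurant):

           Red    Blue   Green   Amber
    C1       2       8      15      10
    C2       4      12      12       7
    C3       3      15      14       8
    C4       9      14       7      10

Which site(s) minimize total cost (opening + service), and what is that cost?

For any fixed open set, each restaurant goes to its cheapest open site; total = fixed + service.
{Red}: C1→Red 2, C2→Red 4, C3→Red 3, C4→Red 9. Service 18; fixed 26; total 44.
{Amber}: C1→Amber 10, C2→Amber 7, C3→Amber 8, C4→Amber 10. Service 35; fixed 23; total 58.
{Red, Amber}: service 18 + fixed 49 = 67
{Red, Blue, Green, Amber}: service 16 + fixed 111 = 127
No other subset beats 44.

Open Red only; minimum total cost 44.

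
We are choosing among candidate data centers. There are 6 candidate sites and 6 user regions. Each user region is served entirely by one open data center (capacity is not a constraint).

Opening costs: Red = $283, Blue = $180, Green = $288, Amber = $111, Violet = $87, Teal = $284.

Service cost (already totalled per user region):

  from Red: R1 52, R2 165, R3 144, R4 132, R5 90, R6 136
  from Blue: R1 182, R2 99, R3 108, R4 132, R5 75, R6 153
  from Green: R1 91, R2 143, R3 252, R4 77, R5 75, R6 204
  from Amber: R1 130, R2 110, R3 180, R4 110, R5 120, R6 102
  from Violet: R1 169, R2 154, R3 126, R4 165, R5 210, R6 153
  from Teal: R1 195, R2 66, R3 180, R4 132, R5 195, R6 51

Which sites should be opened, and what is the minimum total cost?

Open Amber only; minimum total cost 863.

For any fixed open set, each user region goes to its cheapest open site; total = fixed + service.
{Amber}: R1→Amber 130, R2→Amber 110, R3→Amber 180, R4→Amber 110, R5→Amber 120, R6→Amber 102. Service 752; fixed 111; total 863.
{Amber, Violet}: service 698 + fixed 198 = 896
{Blue, Amber}: service 624 + fixed 291 = 915
{Red, Blue, Green, Amber, Violet, Teal}: service 429 + fixed 1233 = 1662
No other subset beats 863.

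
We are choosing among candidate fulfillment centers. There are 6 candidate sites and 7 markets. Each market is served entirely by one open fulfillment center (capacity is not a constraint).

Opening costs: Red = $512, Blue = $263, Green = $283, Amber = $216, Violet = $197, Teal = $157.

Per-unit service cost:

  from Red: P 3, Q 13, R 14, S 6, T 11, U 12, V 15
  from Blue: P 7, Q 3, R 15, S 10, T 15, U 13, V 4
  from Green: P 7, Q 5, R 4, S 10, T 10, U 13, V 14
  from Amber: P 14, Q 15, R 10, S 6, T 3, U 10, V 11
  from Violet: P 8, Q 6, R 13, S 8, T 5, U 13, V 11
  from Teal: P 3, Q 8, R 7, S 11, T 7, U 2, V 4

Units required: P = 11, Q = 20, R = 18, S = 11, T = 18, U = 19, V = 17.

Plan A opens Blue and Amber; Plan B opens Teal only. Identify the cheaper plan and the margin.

Plan B is cheaper by 345.

Plan A: {Blue, Amber}: P→Blue 7·11=77, Q→Blue 3·20=60, R→Amber 10·18=180, S→Amber 6·11=66, T→Amber 3·18=54, U→Amber 10·19=190, V→Blue 4·17=68. Service 695; fixed 479; total 1174.
Plan B: {Teal}: P→Teal 3·11=33, Q→Teal 8·20=160, R→Teal 7·18=126, S→Teal 11·11=121, T→Teal 7·18=126, U→Teal 2·19=38, V→Teal 4·17=68. Service 672; fixed 157; total 829.
Difference: |1174 − 829| = 345.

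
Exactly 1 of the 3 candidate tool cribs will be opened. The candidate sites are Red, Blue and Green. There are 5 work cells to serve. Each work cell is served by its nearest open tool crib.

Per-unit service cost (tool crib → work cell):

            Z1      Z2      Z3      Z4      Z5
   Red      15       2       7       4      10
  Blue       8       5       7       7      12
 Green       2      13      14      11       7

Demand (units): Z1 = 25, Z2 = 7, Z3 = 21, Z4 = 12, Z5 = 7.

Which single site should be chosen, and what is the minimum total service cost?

Choose Blue only; total service cost 550.

With exactly 1 open, each work cell uses its cheapest among the chosen.
{Blue}: Z1→Blue 8·25=200, Z2→Blue 5·7=35, Z3→Blue 7·21=147, Z4→Blue 7·12=84, Z5→Blue 12·7=84. Service cost 550.
{Green}: service cost 616
{Red}: service cost 654
Among all 3 size-1 choices, {Blue} is lowest.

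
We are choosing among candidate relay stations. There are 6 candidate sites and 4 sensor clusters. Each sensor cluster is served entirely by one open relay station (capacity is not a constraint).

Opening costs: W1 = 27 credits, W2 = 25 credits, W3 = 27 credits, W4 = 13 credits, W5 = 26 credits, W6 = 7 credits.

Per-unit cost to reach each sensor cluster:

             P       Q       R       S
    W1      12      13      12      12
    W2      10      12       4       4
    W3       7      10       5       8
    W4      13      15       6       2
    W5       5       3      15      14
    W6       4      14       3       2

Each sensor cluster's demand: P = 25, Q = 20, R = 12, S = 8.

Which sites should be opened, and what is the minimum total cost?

For any fixed open set, each sensor cluster goes to its cheapest open site; total = fixed + service.
{W5, W6}: P→W6 4·25=100, Q→W5 3·20=60, R→W6 3·12=36, S→W6 2·8=16. Service 212; fixed 33; total 245.
{W4, W5, W6}: service 212 + fixed 46 = 258
{W2, W5, W6}: service 212 + fixed 58 = 270
{W1, W2, W3, W4, W5, W6}: P→W6 4·25=100, Q→W5 3·20=60, R→W6 3·12=36, S→W4 2·8=16. Service 212; fixed 125; total 337.
No other subset beats 245.

Open W5 and W6; minimum total cost 245.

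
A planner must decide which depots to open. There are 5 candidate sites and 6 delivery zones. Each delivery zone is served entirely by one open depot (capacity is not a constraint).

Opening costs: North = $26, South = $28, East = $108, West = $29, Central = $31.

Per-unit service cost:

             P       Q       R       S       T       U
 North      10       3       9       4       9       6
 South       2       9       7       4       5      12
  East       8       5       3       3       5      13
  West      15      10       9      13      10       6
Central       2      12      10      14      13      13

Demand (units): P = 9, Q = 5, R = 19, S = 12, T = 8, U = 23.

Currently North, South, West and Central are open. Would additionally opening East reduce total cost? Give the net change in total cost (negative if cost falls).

Current service cost with {North, South, West, Central}: 392.
Adding East: each delivery zone re-picks its cheapest; new service cost 304, saving 88.
Extra fixed cost: 108. Net change = 108 − 88 = 20.
(Totals: 506 → 526.)

No — net change +20 (cost rises by 20).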